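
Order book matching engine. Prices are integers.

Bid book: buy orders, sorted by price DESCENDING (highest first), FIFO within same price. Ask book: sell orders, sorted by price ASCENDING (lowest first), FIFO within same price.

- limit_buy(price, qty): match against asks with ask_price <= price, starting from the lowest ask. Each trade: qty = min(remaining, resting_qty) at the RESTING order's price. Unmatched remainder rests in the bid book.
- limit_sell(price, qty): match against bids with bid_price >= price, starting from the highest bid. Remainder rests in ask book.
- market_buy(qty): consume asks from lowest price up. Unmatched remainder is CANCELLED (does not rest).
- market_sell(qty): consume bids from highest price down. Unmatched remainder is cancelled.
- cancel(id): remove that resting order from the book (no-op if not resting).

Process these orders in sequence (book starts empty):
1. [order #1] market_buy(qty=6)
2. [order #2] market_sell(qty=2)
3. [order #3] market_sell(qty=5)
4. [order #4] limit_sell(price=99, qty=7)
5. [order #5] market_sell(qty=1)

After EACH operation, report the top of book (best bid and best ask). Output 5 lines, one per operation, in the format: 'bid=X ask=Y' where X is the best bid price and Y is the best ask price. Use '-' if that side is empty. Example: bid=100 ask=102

Answer: bid=- ask=-
bid=- ask=-
bid=- ask=-
bid=- ask=99
bid=- ask=99

Derivation:
After op 1 [order #1] market_buy(qty=6): fills=none; bids=[-] asks=[-]
After op 2 [order #2] market_sell(qty=2): fills=none; bids=[-] asks=[-]
After op 3 [order #3] market_sell(qty=5): fills=none; bids=[-] asks=[-]
After op 4 [order #4] limit_sell(price=99, qty=7): fills=none; bids=[-] asks=[#4:7@99]
After op 5 [order #5] market_sell(qty=1): fills=none; bids=[-] asks=[#4:7@99]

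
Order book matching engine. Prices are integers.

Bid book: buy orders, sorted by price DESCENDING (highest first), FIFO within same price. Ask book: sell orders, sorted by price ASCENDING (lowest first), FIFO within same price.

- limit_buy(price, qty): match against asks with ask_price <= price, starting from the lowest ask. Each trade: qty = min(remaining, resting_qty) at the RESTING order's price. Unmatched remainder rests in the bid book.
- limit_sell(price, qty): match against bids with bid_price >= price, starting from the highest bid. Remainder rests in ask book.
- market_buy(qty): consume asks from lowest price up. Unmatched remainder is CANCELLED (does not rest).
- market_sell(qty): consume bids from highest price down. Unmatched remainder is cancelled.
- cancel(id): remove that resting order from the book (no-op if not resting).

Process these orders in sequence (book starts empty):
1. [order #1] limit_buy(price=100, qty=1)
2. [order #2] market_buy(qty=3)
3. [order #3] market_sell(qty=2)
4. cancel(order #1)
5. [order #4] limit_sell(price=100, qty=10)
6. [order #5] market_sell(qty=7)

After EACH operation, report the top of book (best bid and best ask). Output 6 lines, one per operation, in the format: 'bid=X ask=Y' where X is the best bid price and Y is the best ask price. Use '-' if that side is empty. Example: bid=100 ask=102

Answer: bid=100 ask=-
bid=100 ask=-
bid=- ask=-
bid=- ask=-
bid=- ask=100
bid=- ask=100

Derivation:
After op 1 [order #1] limit_buy(price=100, qty=1): fills=none; bids=[#1:1@100] asks=[-]
After op 2 [order #2] market_buy(qty=3): fills=none; bids=[#1:1@100] asks=[-]
After op 3 [order #3] market_sell(qty=2): fills=#1x#3:1@100; bids=[-] asks=[-]
After op 4 cancel(order #1): fills=none; bids=[-] asks=[-]
After op 5 [order #4] limit_sell(price=100, qty=10): fills=none; bids=[-] asks=[#4:10@100]
After op 6 [order #5] market_sell(qty=7): fills=none; bids=[-] asks=[#4:10@100]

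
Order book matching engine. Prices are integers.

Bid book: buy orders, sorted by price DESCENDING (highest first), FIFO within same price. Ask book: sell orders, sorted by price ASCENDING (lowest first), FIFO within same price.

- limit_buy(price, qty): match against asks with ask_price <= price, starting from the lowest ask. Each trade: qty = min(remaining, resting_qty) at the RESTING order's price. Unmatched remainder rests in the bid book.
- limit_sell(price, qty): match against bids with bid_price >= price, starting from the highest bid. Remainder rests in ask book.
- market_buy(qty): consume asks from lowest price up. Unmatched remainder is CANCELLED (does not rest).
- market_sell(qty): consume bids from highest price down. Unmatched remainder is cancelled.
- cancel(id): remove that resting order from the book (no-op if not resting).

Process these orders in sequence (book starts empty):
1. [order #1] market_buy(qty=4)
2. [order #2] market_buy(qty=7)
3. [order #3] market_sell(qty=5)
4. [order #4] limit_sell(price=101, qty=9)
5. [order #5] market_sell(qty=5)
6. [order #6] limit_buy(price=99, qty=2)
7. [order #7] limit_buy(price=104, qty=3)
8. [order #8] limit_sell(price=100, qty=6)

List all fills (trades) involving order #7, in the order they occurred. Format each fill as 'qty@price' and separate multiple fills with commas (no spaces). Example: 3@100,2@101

Answer: 3@101

Derivation:
After op 1 [order #1] market_buy(qty=4): fills=none; bids=[-] asks=[-]
After op 2 [order #2] market_buy(qty=7): fills=none; bids=[-] asks=[-]
After op 3 [order #3] market_sell(qty=5): fills=none; bids=[-] asks=[-]
After op 4 [order #4] limit_sell(price=101, qty=9): fills=none; bids=[-] asks=[#4:9@101]
After op 5 [order #5] market_sell(qty=5): fills=none; bids=[-] asks=[#4:9@101]
After op 6 [order #6] limit_buy(price=99, qty=2): fills=none; bids=[#6:2@99] asks=[#4:9@101]
After op 7 [order #7] limit_buy(price=104, qty=3): fills=#7x#4:3@101; bids=[#6:2@99] asks=[#4:6@101]
After op 8 [order #8] limit_sell(price=100, qty=6): fills=none; bids=[#6:2@99] asks=[#8:6@100 #4:6@101]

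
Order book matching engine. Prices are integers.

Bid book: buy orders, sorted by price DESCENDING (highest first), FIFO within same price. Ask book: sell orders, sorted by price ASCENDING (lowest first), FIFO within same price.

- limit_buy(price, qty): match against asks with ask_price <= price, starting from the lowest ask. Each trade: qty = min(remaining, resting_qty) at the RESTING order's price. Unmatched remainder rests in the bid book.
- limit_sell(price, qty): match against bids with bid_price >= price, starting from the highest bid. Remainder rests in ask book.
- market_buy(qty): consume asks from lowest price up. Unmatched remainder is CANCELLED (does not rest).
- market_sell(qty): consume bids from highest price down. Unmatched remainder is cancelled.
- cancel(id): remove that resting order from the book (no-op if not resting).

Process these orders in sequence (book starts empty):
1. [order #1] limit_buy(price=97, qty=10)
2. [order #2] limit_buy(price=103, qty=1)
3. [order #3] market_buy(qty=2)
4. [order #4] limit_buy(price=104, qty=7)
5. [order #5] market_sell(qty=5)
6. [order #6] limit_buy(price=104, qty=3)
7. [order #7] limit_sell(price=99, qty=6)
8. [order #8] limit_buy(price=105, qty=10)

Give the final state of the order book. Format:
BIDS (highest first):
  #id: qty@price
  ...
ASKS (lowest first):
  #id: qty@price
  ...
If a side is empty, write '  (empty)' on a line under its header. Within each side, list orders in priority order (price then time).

Answer: BIDS (highest first):
  #8: 10@105
  #1: 10@97
ASKS (lowest first):
  (empty)

Derivation:
After op 1 [order #1] limit_buy(price=97, qty=10): fills=none; bids=[#1:10@97] asks=[-]
After op 2 [order #2] limit_buy(price=103, qty=1): fills=none; bids=[#2:1@103 #1:10@97] asks=[-]
After op 3 [order #3] market_buy(qty=2): fills=none; bids=[#2:1@103 #1:10@97] asks=[-]
After op 4 [order #4] limit_buy(price=104, qty=7): fills=none; bids=[#4:7@104 #2:1@103 #1:10@97] asks=[-]
After op 5 [order #5] market_sell(qty=5): fills=#4x#5:5@104; bids=[#4:2@104 #2:1@103 #1:10@97] asks=[-]
After op 6 [order #6] limit_buy(price=104, qty=3): fills=none; bids=[#4:2@104 #6:3@104 #2:1@103 #1:10@97] asks=[-]
After op 7 [order #7] limit_sell(price=99, qty=6): fills=#4x#7:2@104 #6x#7:3@104 #2x#7:1@103; bids=[#1:10@97] asks=[-]
After op 8 [order #8] limit_buy(price=105, qty=10): fills=none; bids=[#8:10@105 #1:10@97] asks=[-]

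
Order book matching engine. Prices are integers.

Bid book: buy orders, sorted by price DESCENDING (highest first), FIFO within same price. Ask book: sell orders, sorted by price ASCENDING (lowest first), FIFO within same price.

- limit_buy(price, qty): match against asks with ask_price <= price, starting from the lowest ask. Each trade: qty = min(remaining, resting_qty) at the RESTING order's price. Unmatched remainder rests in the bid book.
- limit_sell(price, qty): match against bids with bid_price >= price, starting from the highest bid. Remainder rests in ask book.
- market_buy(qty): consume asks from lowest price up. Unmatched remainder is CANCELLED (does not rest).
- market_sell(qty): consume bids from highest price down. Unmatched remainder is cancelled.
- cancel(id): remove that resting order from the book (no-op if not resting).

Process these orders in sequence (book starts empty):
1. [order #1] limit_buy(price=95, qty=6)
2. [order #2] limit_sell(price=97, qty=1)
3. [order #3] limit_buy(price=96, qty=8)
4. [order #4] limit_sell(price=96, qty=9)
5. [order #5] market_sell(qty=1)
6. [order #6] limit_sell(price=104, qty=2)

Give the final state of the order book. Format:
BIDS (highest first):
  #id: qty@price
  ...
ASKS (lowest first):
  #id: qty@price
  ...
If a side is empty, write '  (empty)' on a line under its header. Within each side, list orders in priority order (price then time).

After op 1 [order #1] limit_buy(price=95, qty=6): fills=none; bids=[#1:6@95] asks=[-]
After op 2 [order #2] limit_sell(price=97, qty=1): fills=none; bids=[#1:6@95] asks=[#2:1@97]
After op 3 [order #3] limit_buy(price=96, qty=8): fills=none; bids=[#3:8@96 #1:6@95] asks=[#2:1@97]
After op 4 [order #4] limit_sell(price=96, qty=9): fills=#3x#4:8@96; bids=[#1:6@95] asks=[#4:1@96 #2:1@97]
After op 5 [order #5] market_sell(qty=1): fills=#1x#5:1@95; bids=[#1:5@95] asks=[#4:1@96 #2:1@97]
After op 6 [order #6] limit_sell(price=104, qty=2): fills=none; bids=[#1:5@95] asks=[#4:1@96 #2:1@97 #6:2@104]

Answer: BIDS (highest first):
  #1: 5@95
ASKS (lowest first):
  #4: 1@96
  #2: 1@97
  #6: 2@104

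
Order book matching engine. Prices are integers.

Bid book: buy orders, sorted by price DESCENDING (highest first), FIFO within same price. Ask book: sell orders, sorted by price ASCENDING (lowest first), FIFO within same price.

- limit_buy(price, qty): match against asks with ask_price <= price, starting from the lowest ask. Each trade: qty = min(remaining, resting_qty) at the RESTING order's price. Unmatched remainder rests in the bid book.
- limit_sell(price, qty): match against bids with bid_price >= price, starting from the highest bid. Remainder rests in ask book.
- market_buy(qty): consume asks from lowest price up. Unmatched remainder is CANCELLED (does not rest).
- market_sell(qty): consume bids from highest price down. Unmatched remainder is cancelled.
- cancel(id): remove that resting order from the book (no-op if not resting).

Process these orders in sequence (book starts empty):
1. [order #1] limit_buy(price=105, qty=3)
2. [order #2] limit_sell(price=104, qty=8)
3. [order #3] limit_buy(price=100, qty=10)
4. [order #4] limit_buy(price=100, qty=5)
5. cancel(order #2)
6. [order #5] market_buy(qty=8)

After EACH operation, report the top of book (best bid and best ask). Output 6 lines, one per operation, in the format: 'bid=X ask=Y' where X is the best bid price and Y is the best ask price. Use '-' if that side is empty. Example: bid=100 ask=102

After op 1 [order #1] limit_buy(price=105, qty=3): fills=none; bids=[#1:3@105] asks=[-]
After op 2 [order #2] limit_sell(price=104, qty=8): fills=#1x#2:3@105; bids=[-] asks=[#2:5@104]
After op 3 [order #3] limit_buy(price=100, qty=10): fills=none; bids=[#3:10@100] asks=[#2:5@104]
After op 4 [order #4] limit_buy(price=100, qty=5): fills=none; bids=[#3:10@100 #4:5@100] asks=[#2:5@104]
After op 5 cancel(order #2): fills=none; bids=[#3:10@100 #4:5@100] asks=[-]
After op 6 [order #5] market_buy(qty=8): fills=none; bids=[#3:10@100 #4:5@100] asks=[-]

Answer: bid=105 ask=-
bid=- ask=104
bid=100 ask=104
bid=100 ask=104
bid=100 ask=-
bid=100 ask=-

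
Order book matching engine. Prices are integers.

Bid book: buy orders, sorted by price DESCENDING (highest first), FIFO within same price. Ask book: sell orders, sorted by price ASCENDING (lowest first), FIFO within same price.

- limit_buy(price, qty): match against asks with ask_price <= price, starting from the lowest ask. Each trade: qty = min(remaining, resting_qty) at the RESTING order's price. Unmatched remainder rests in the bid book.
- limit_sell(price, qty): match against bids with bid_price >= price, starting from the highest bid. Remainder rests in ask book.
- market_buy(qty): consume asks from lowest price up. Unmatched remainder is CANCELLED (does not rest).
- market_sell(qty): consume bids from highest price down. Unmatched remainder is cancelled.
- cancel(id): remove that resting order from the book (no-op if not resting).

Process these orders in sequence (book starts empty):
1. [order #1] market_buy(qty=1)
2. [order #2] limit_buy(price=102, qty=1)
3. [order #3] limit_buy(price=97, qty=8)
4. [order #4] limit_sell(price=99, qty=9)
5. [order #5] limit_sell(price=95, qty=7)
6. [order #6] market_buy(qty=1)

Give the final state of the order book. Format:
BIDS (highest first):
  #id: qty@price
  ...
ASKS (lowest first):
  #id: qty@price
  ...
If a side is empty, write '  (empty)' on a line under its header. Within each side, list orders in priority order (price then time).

Answer: BIDS (highest first):
  #3: 1@97
ASKS (lowest first):
  #4: 7@99

Derivation:
After op 1 [order #1] market_buy(qty=1): fills=none; bids=[-] asks=[-]
After op 2 [order #2] limit_buy(price=102, qty=1): fills=none; bids=[#2:1@102] asks=[-]
After op 3 [order #3] limit_buy(price=97, qty=8): fills=none; bids=[#2:1@102 #3:8@97] asks=[-]
After op 4 [order #4] limit_sell(price=99, qty=9): fills=#2x#4:1@102; bids=[#3:8@97] asks=[#4:8@99]
After op 5 [order #5] limit_sell(price=95, qty=7): fills=#3x#5:7@97; bids=[#3:1@97] asks=[#4:8@99]
After op 6 [order #6] market_buy(qty=1): fills=#6x#4:1@99; bids=[#3:1@97] asks=[#4:7@99]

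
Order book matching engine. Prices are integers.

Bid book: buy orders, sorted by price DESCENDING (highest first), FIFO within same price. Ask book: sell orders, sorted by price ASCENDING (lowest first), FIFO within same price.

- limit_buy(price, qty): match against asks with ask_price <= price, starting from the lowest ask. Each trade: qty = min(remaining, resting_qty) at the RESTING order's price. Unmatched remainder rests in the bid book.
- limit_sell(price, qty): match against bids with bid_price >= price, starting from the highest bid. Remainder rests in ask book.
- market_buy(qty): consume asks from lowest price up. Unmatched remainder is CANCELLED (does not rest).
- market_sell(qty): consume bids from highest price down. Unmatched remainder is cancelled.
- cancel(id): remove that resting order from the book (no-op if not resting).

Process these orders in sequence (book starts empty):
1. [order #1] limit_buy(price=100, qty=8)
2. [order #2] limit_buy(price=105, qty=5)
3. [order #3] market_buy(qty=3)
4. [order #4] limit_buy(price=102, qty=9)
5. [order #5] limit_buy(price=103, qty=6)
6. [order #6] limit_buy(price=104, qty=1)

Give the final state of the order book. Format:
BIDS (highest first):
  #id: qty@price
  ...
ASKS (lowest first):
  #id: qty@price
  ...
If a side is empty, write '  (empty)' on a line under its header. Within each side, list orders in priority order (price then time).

Answer: BIDS (highest first):
  #2: 5@105
  #6: 1@104
  #5: 6@103
  #4: 9@102
  #1: 8@100
ASKS (lowest first):
  (empty)

Derivation:
After op 1 [order #1] limit_buy(price=100, qty=8): fills=none; bids=[#1:8@100] asks=[-]
After op 2 [order #2] limit_buy(price=105, qty=5): fills=none; bids=[#2:5@105 #1:8@100] asks=[-]
After op 3 [order #3] market_buy(qty=3): fills=none; bids=[#2:5@105 #1:8@100] asks=[-]
After op 4 [order #4] limit_buy(price=102, qty=9): fills=none; bids=[#2:5@105 #4:9@102 #1:8@100] asks=[-]
After op 5 [order #5] limit_buy(price=103, qty=6): fills=none; bids=[#2:5@105 #5:6@103 #4:9@102 #1:8@100] asks=[-]
After op 6 [order #6] limit_buy(price=104, qty=1): fills=none; bids=[#2:5@105 #6:1@104 #5:6@103 #4:9@102 #1:8@100] asks=[-]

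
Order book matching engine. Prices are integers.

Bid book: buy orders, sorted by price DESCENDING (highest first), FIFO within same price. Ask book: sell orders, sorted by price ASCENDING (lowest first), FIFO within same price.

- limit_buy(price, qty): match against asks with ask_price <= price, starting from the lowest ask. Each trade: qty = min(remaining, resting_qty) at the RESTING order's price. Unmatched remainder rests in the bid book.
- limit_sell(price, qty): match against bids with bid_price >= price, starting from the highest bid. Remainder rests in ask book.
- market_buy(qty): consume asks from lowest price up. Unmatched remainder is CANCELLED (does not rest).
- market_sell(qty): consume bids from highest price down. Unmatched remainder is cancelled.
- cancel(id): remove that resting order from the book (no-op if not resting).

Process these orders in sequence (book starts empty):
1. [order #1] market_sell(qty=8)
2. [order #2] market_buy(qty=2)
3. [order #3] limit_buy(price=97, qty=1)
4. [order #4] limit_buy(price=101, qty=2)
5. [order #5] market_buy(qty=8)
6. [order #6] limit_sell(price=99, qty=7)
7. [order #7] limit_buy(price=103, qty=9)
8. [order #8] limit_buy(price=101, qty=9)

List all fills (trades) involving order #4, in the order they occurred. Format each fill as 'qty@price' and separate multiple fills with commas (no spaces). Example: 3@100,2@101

After op 1 [order #1] market_sell(qty=8): fills=none; bids=[-] asks=[-]
After op 2 [order #2] market_buy(qty=2): fills=none; bids=[-] asks=[-]
After op 3 [order #3] limit_buy(price=97, qty=1): fills=none; bids=[#3:1@97] asks=[-]
After op 4 [order #4] limit_buy(price=101, qty=2): fills=none; bids=[#4:2@101 #3:1@97] asks=[-]
After op 5 [order #5] market_buy(qty=8): fills=none; bids=[#4:2@101 #3:1@97] asks=[-]
After op 6 [order #6] limit_sell(price=99, qty=7): fills=#4x#6:2@101; bids=[#3:1@97] asks=[#6:5@99]
After op 7 [order #7] limit_buy(price=103, qty=9): fills=#7x#6:5@99; bids=[#7:4@103 #3:1@97] asks=[-]
After op 8 [order #8] limit_buy(price=101, qty=9): fills=none; bids=[#7:4@103 #8:9@101 #3:1@97] asks=[-]

Answer: 2@101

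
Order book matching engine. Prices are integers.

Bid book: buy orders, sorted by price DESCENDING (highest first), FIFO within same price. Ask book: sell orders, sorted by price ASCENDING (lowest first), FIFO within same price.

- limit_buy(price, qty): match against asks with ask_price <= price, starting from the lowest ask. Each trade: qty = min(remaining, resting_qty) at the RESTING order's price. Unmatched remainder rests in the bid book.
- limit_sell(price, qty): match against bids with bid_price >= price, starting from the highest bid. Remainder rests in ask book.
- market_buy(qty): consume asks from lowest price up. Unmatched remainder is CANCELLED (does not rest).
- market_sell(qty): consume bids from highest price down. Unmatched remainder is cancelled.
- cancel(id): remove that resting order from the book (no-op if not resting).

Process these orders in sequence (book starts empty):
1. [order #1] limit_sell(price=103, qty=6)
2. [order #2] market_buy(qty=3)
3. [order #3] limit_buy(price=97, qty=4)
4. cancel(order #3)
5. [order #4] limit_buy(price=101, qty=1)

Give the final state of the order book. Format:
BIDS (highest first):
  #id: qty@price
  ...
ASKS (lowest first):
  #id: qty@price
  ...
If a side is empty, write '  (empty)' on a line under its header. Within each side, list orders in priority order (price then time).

Answer: BIDS (highest first):
  #4: 1@101
ASKS (lowest first):
  #1: 3@103

Derivation:
After op 1 [order #1] limit_sell(price=103, qty=6): fills=none; bids=[-] asks=[#1:6@103]
After op 2 [order #2] market_buy(qty=3): fills=#2x#1:3@103; bids=[-] asks=[#1:3@103]
After op 3 [order #3] limit_buy(price=97, qty=4): fills=none; bids=[#3:4@97] asks=[#1:3@103]
After op 4 cancel(order #3): fills=none; bids=[-] asks=[#1:3@103]
After op 5 [order #4] limit_buy(price=101, qty=1): fills=none; bids=[#4:1@101] asks=[#1:3@103]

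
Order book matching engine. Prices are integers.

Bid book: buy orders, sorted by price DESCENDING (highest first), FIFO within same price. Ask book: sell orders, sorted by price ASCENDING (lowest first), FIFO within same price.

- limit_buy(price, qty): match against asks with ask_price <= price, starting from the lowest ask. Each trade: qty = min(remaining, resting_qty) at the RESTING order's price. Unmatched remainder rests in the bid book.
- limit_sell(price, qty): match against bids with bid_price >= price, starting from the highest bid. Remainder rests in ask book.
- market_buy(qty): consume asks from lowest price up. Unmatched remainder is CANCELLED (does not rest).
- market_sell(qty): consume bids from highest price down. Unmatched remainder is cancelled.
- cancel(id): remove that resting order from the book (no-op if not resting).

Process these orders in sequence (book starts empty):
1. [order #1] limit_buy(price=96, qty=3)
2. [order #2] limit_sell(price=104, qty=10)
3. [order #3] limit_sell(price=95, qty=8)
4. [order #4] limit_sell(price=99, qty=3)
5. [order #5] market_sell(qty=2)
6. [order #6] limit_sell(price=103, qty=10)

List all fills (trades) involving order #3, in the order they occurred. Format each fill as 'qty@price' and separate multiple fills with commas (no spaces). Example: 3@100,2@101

Answer: 3@96

Derivation:
After op 1 [order #1] limit_buy(price=96, qty=3): fills=none; bids=[#1:3@96] asks=[-]
After op 2 [order #2] limit_sell(price=104, qty=10): fills=none; bids=[#1:3@96] asks=[#2:10@104]
After op 3 [order #3] limit_sell(price=95, qty=8): fills=#1x#3:3@96; bids=[-] asks=[#3:5@95 #2:10@104]
After op 4 [order #4] limit_sell(price=99, qty=3): fills=none; bids=[-] asks=[#3:5@95 #4:3@99 #2:10@104]
After op 5 [order #5] market_sell(qty=2): fills=none; bids=[-] asks=[#3:5@95 #4:3@99 #2:10@104]
After op 6 [order #6] limit_sell(price=103, qty=10): fills=none; bids=[-] asks=[#3:5@95 #4:3@99 #6:10@103 #2:10@104]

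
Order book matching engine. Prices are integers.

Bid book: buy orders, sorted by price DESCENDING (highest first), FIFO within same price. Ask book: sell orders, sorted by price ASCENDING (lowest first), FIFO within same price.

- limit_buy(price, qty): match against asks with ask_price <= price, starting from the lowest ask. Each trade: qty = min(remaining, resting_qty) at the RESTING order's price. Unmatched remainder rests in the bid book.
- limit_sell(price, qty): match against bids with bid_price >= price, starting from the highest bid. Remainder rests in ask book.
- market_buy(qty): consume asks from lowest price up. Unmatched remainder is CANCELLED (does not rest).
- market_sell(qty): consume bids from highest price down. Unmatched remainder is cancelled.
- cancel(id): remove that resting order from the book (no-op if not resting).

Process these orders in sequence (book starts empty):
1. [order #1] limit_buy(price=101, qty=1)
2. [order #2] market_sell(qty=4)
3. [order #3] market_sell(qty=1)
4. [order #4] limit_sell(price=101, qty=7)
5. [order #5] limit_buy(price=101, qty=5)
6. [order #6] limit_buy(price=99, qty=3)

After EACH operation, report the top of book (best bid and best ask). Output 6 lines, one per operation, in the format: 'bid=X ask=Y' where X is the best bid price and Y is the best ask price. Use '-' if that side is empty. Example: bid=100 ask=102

After op 1 [order #1] limit_buy(price=101, qty=1): fills=none; bids=[#1:1@101] asks=[-]
After op 2 [order #2] market_sell(qty=4): fills=#1x#2:1@101; bids=[-] asks=[-]
After op 3 [order #3] market_sell(qty=1): fills=none; bids=[-] asks=[-]
After op 4 [order #4] limit_sell(price=101, qty=7): fills=none; bids=[-] asks=[#4:7@101]
After op 5 [order #5] limit_buy(price=101, qty=5): fills=#5x#4:5@101; bids=[-] asks=[#4:2@101]
After op 6 [order #6] limit_buy(price=99, qty=3): fills=none; bids=[#6:3@99] asks=[#4:2@101]

Answer: bid=101 ask=-
bid=- ask=-
bid=- ask=-
bid=- ask=101
bid=- ask=101
bid=99 ask=101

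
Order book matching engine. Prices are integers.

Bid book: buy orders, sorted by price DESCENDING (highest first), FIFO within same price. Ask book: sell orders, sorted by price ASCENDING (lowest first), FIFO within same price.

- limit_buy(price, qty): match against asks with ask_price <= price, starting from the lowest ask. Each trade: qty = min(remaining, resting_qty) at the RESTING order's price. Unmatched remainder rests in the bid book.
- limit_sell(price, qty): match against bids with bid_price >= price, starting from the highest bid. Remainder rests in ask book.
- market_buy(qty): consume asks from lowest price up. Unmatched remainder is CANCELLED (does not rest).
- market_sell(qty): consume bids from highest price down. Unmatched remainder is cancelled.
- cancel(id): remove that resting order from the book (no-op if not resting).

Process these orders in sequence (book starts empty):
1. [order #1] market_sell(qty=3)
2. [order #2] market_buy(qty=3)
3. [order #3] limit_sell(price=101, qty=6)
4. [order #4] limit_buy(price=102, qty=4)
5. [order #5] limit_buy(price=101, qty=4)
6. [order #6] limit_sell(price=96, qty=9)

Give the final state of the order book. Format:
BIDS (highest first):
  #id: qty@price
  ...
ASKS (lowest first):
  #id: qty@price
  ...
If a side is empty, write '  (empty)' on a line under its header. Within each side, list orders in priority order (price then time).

After op 1 [order #1] market_sell(qty=3): fills=none; bids=[-] asks=[-]
After op 2 [order #2] market_buy(qty=3): fills=none; bids=[-] asks=[-]
After op 3 [order #3] limit_sell(price=101, qty=6): fills=none; bids=[-] asks=[#3:6@101]
After op 4 [order #4] limit_buy(price=102, qty=4): fills=#4x#3:4@101; bids=[-] asks=[#3:2@101]
After op 5 [order #5] limit_buy(price=101, qty=4): fills=#5x#3:2@101; bids=[#5:2@101] asks=[-]
After op 6 [order #6] limit_sell(price=96, qty=9): fills=#5x#6:2@101; bids=[-] asks=[#6:7@96]

Answer: BIDS (highest first):
  (empty)
ASKS (lowest first):
  #6: 7@96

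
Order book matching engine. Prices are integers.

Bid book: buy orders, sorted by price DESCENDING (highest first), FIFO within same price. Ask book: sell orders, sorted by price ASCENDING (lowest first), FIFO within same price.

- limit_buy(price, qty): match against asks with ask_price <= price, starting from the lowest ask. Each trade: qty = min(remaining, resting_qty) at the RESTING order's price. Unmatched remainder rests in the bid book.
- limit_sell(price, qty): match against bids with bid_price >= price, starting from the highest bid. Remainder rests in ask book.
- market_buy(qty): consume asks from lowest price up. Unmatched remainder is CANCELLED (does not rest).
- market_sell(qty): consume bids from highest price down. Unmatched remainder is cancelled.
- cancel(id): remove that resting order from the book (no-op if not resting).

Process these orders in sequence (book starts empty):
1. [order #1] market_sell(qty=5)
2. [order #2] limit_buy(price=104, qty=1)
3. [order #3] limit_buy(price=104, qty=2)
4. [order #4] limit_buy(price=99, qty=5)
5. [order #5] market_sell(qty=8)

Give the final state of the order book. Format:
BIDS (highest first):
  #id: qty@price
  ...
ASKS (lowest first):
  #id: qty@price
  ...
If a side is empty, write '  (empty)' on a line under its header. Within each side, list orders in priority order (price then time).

Answer: BIDS (highest first):
  (empty)
ASKS (lowest first):
  (empty)

Derivation:
After op 1 [order #1] market_sell(qty=5): fills=none; bids=[-] asks=[-]
After op 2 [order #2] limit_buy(price=104, qty=1): fills=none; bids=[#2:1@104] asks=[-]
After op 3 [order #3] limit_buy(price=104, qty=2): fills=none; bids=[#2:1@104 #3:2@104] asks=[-]
After op 4 [order #4] limit_buy(price=99, qty=5): fills=none; bids=[#2:1@104 #3:2@104 #4:5@99] asks=[-]
After op 5 [order #5] market_sell(qty=8): fills=#2x#5:1@104 #3x#5:2@104 #4x#5:5@99; bids=[-] asks=[-]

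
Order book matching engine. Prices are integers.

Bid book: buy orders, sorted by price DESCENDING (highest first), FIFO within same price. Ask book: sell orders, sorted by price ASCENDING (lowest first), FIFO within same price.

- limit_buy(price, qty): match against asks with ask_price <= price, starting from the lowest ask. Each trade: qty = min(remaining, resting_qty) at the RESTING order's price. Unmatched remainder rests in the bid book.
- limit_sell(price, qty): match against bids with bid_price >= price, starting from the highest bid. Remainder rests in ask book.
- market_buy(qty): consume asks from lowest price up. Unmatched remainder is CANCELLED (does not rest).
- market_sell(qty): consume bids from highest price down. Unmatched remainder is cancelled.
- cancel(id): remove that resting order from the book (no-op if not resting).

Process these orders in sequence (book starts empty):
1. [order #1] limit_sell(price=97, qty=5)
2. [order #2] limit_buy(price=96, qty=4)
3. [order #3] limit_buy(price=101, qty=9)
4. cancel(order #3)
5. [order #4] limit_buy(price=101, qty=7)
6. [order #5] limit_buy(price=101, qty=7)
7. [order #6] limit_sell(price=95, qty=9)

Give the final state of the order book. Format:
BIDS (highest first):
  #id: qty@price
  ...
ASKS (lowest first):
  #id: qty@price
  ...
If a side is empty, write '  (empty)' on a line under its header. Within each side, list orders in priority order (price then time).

After op 1 [order #1] limit_sell(price=97, qty=5): fills=none; bids=[-] asks=[#1:5@97]
After op 2 [order #2] limit_buy(price=96, qty=4): fills=none; bids=[#2:4@96] asks=[#1:5@97]
After op 3 [order #3] limit_buy(price=101, qty=9): fills=#3x#1:5@97; bids=[#3:4@101 #2:4@96] asks=[-]
After op 4 cancel(order #3): fills=none; bids=[#2:4@96] asks=[-]
After op 5 [order #4] limit_buy(price=101, qty=7): fills=none; bids=[#4:7@101 #2:4@96] asks=[-]
After op 6 [order #5] limit_buy(price=101, qty=7): fills=none; bids=[#4:7@101 #5:7@101 #2:4@96] asks=[-]
After op 7 [order #6] limit_sell(price=95, qty=9): fills=#4x#6:7@101 #5x#6:2@101; bids=[#5:5@101 #2:4@96] asks=[-]

Answer: BIDS (highest first):
  #5: 5@101
  #2: 4@96
ASKS (lowest first):
  (empty)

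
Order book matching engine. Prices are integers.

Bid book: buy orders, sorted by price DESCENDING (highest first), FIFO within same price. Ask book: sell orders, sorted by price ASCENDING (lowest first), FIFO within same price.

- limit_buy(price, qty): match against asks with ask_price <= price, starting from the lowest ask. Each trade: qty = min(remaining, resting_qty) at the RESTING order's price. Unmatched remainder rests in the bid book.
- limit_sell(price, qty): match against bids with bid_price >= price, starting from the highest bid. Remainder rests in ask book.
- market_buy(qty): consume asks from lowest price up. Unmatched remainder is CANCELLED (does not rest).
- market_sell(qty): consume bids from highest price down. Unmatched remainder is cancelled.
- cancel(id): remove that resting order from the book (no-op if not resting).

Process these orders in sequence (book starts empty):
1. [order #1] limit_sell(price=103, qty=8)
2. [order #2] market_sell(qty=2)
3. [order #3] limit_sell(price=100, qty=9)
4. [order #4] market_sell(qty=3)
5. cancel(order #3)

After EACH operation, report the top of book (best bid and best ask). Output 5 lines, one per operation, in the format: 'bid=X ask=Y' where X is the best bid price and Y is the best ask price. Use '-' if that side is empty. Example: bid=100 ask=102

Answer: bid=- ask=103
bid=- ask=103
bid=- ask=100
bid=- ask=100
bid=- ask=103

Derivation:
After op 1 [order #1] limit_sell(price=103, qty=8): fills=none; bids=[-] asks=[#1:8@103]
After op 2 [order #2] market_sell(qty=2): fills=none; bids=[-] asks=[#1:8@103]
After op 3 [order #3] limit_sell(price=100, qty=9): fills=none; bids=[-] asks=[#3:9@100 #1:8@103]
After op 4 [order #4] market_sell(qty=3): fills=none; bids=[-] asks=[#3:9@100 #1:8@103]
After op 5 cancel(order #3): fills=none; bids=[-] asks=[#1:8@103]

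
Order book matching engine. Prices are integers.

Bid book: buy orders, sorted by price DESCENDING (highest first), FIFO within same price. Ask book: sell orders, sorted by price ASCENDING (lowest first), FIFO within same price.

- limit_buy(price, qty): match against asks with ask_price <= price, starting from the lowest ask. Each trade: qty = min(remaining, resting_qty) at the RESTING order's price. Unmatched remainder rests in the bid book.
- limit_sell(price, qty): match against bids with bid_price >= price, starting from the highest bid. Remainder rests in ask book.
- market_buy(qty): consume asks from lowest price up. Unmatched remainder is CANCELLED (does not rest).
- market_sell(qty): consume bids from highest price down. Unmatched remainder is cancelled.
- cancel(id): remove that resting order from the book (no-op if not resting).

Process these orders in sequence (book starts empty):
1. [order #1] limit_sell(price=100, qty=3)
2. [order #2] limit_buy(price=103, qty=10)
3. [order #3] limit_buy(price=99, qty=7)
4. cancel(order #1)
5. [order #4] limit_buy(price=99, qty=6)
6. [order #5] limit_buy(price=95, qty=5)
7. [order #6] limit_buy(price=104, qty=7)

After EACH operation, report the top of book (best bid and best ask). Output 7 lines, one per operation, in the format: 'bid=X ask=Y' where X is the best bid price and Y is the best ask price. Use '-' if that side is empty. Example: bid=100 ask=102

Answer: bid=- ask=100
bid=103 ask=-
bid=103 ask=-
bid=103 ask=-
bid=103 ask=-
bid=103 ask=-
bid=104 ask=-

Derivation:
After op 1 [order #1] limit_sell(price=100, qty=3): fills=none; bids=[-] asks=[#1:3@100]
After op 2 [order #2] limit_buy(price=103, qty=10): fills=#2x#1:3@100; bids=[#2:7@103] asks=[-]
After op 3 [order #3] limit_buy(price=99, qty=7): fills=none; bids=[#2:7@103 #3:7@99] asks=[-]
After op 4 cancel(order #1): fills=none; bids=[#2:7@103 #3:7@99] asks=[-]
After op 5 [order #4] limit_buy(price=99, qty=6): fills=none; bids=[#2:7@103 #3:7@99 #4:6@99] asks=[-]
After op 6 [order #5] limit_buy(price=95, qty=5): fills=none; bids=[#2:7@103 #3:7@99 #4:6@99 #5:5@95] asks=[-]
After op 7 [order #6] limit_buy(price=104, qty=7): fills=none; bids=[#6:7@104 #2:7@103 #3:7@99 #4:6@99 #5:5@95] asks=[-]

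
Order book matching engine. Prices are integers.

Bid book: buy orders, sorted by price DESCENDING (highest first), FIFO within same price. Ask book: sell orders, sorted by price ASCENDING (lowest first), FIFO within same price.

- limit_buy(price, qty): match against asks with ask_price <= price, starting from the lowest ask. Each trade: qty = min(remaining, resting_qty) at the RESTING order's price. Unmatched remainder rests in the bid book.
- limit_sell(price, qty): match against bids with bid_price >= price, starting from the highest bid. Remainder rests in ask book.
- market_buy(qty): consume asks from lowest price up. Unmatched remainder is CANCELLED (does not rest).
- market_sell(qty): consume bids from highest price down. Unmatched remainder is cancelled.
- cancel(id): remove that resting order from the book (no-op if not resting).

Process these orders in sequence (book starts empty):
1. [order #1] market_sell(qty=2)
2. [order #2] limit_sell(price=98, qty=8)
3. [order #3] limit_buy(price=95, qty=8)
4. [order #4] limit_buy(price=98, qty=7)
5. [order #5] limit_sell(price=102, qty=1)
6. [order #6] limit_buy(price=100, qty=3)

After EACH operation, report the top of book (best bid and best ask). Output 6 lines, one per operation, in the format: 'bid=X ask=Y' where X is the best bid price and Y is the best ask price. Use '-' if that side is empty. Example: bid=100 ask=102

Answer: bid=- ask=-
bid=- ask=98
bid=95 ask=98
bid=95 ask=98
bid=95 ask=98
bid=100 ask=102

Derivation:
After op 1 [order #1] market_sell(qty=2): fills=none; bids=[-] asks=[-]
After op 2 [order #2] limit_sell(price=98, qty=8): fills=none; bids=[-] asks=[#2:8@98]
After op 3 [order #3] limit_buy(price=95, qty=8): fills=none; bids=[#3:8@95] asks=[#2:8@98]
After op 4 [order #4] limit_buy(price=98, qty=7): fills=#4x#2:7@98; bids=[#3:8@95] asks=[#2:1@98]
After op 5 [order #5] limit_sell(price=102, qty=1): fills=none; bids=[#3:8@95] asks=[#2:1@98 #5:1@102]
After op 6 [order #6] limit_buy(price=100, qty=3): fills=#6x#2:1@98; bids=[#6:2@100 #3:8@95] asks=[#5:1@102]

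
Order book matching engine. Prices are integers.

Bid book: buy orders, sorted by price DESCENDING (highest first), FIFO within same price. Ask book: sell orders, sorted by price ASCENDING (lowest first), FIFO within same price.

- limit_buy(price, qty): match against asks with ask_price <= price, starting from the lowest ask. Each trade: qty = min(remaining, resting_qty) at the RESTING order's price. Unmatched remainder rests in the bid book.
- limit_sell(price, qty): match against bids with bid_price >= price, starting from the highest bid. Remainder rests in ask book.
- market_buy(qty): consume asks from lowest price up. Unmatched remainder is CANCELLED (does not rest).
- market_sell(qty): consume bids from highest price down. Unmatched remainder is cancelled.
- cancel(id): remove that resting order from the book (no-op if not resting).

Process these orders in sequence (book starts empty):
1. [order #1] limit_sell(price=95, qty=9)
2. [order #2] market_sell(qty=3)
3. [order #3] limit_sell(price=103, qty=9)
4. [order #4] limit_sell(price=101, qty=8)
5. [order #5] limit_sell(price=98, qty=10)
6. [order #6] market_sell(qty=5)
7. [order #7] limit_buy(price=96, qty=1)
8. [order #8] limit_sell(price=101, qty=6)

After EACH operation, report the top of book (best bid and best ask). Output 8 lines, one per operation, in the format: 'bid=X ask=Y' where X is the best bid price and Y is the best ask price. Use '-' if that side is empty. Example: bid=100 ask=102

After op 1 [order #1] limit_sell(price=95, qty=9): fills=none; bids=[-] asks=[#1:9@95]
After op 2 [order #2] market_sell(qty=3): fills=none; bids=[-] asks=[#1:9@95]
After op 3 [order #3] limit_sell(price=103, qty=9): fills=none; bids=[-] asks=[#1:9@95 #3:9@103]
After op 4 [order #4] limit_sell(price=101, qty=8): fills=none; bids=[-] asks=[#1:9@95 #4:8@101 #3:9@103]
After op 5 [order #5] limit_sell(price=98, qty=10): fills=none; bids=[-] asks=[#1:9@95 #5:10@98 #4:8@101 #3:9@103]
After op 6 [order #6] market_sell(qty=5): fills=none; bids=[-] asks=[#1:9@95 #5:10@98 #4:8@101 #3:9@103]
After op 7 [order #7] limit_buy(price=96, qty=1): fills=#7x#1:1@95; bids=[-] asks=[#1:8@95 #5:10@98 #4:8@101 #3:9@103]
After op 8 [order #8] limit_sell(price=101, qty=6): fills=none; bids=[-] asks=[#1:8@95 #5:10@98 #4:8@101 #8:6@101 #3:9@103]

Answer: bid=- ask=95
bid=- ask=95
bid=- ask=95
bid=- ask=95
bid=- ask=95
bid=- ask=95
bid=- ask=95
bid=- ask=95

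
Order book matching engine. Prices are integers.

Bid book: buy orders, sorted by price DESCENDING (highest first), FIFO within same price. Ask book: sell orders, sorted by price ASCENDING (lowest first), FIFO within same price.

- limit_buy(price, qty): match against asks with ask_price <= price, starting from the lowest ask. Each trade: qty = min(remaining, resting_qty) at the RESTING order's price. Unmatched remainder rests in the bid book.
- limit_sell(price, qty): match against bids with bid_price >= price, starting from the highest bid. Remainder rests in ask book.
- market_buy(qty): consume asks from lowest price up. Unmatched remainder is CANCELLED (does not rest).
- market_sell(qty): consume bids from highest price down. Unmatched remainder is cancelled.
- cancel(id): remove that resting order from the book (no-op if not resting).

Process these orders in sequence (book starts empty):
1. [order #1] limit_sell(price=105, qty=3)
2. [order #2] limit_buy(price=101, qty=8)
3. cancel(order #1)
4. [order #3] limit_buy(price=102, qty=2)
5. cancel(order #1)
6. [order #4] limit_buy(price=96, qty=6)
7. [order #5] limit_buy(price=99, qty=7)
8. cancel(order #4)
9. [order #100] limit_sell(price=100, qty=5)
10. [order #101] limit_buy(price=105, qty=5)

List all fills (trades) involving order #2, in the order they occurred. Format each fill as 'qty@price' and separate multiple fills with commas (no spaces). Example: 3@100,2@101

After op 1 [order #1] limit_sell(price=105, qty=3): fills=none; bids=[-] asks=[#1:3@105]
After op 2 [order #2] limit_buy(price=101, qty=8): fills=none; bids=[#2:8@101] asks=[#1:3@105]
After op 3 cancel(order #1): fills=none; bids=[#2:8@101] asks=[-]
After op 4 [order #3] limit_buy(price=102, qty=2): fills=none; bids=[#3:2@102 #2:8@101] asks=[-]
After op 5 cancel(order #1): fills=none; bids=[#3:2@102 #2:8@101] asks=[-]
After op 6 [order #4] limit_buy(price=96, qty=6): fills=none; bids=[#3:2@102 #2:8@101 #4:6@96] asks=[-]
After op 7 [order #5] limit_buy(price=99, qty=7): fills=none; bids=[#3:2@102 #2:8@101 #5:7@99 #4:6@96] asks=[-]
After op 8 cancel(order #4): fills=none; bids=[#3:2@102 #2:8@101 #5:7@99] asks=[-]
After op 9 [order #100] limit_sell(price=100, qty=5): fills=#3x#100:2@102 #2x#100:3@101; bids=[#2:5@101 #5:7@99] asks=[-]
After op 10 [order #101] limit_buy(price=105, qty=5): fills=none; bids=[#101:5@105 #2:5@101 #5:7@99] asks=[-]

Answer: 3@101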